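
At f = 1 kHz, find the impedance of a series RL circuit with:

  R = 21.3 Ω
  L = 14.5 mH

Step 1 — Angular frequency: ω = 2π·f = 2π·1000 = 6283 rad/s.
Step 2 — Component impedances:
  R: Z = R = 21.3 Ω
  L: Z = jωL = j·6283·0.0145 = 0 + j91.11 Ω
Step 3 — Series combination: Z_total = R + L = 21.3 + j91.11 Ω = 93.56∠76.8° Ω.

Z = 21.3 + j91.11 Ω = 93.56∠76.8° Ω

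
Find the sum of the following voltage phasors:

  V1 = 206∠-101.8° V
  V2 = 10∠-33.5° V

Step 1 — Convert each phasor to rectangular form:
  V1 = 206·(cos(-101.8°) + j·sin(-101.8°)) = -42.13 - j201.6 V
  V2 = 10·(cos(-33.5°) + j·sin(-33.5°)) = 8.339 - j5.519 V
Step 2 — Sum components: V_total = -33.79 - j207.2 V.
Step 3 — Convert to polar: |V_total| = 209.9 V, ∠V_total = -99.3°.

V_total = 209.9∠-99.3° V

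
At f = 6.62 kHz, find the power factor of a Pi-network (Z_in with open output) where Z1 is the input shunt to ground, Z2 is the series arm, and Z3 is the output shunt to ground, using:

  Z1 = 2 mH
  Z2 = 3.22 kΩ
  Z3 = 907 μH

Step 1 — Angular frequency: ω = 2π·f = 2π·6620 = 4.159e+04 rad/s.
Step 2 — Component impedances:
  Z1: Z = jωL = j·4.159e+04·0.002 = 0 + j83.19 Ω
  Z2: Z = R = 3220 Ω
  Z3: Z = jωL = j·4.159e+04·0.000907 = 0 + j37.73 Ω
Step 3 — With open output, the series arm Z2 and the output shunt Z3 appear in series to ground: Z2 + Z3 = 3220 + j37.73 Ω.
Step 4 — Parallel with input shunt Z1: Z_in = Z1 || (Z2 + Z3) = 2.146 + j83.11 Ω = 83.14∠88.5° Ω.
Step 5 — Power factor: PF = cos(φ) = Re(Z)/|Z| = 2.1462/83.136 = 0.02582.
Step 6 — Type: Im(Z) = 83.11 ⇒ lagging (phase φ = 88.5°).

PF = 0.02582 (lagging, φ = 88.5°)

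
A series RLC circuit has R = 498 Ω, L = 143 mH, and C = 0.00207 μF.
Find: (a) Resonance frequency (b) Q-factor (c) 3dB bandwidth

Step 1 — Resonance: ω₀ = 1/√(LC) = 1/√(0.143·2.07e-09) = 5.812e+04 rad/s.
Step 2 — f₀ = ω₀/(2π) = 9251 Hz.
Step 3 — Series Q: Q = ω₀L/R = 5.812e+04·0.143/498 = 16.69.
Step 4 — Bandwidth: Δω = ω₀/Q = 3483 rad/s; BW = Δω/(2π) = 554.3 Hz.

(a) f₀ = 9251 Hz  (b) Q = 16.69  (c) BW = 554.3 Hz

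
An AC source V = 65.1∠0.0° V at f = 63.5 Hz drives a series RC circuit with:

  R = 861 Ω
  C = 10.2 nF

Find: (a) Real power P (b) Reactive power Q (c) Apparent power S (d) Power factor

Step 1 — Angular frequency: ω = 2π·f = 2π·63.5 = 399 rad/s.
Step 2 — Component impedances:
  R: Z = R = 861 Ω
  C: Z = 1/(jωC) = -j/(ω·C) = 0 - j2.457e+05 Ω
Step 3 — Series combination: Z_total = R + C = 861 - j2.457e+05 Ω = 2.457e+05∠-89.8° Ω.
Step 4 — Source phasor: V = 65.1∠0.0° V = 65.1 V.
Step 5 — Current: I = V / Z = 9.283e-07 + j0.0002649 A = 0.0002649∠89.8° A.
Step 6 — Complex power: S = V·I* = 6.043e-05 - j0.01725 VA.
Step 7 — Real power: P = Re(S) = 6.043e-05 W.
Step 8 — Reactive power: Q = Im(S) = -0.01725 VAR.
Step 9 — Apparent power: |S| = 0.01725 VA.
Step 10 — Power factor: PF = P/|S| = 0.003504 (leading).

(a) P = 6.043e-05 W  (b) Q = -0.01725 VAR  (c) S = 0.01725 VA  (d) PF = 0.003504 (leading)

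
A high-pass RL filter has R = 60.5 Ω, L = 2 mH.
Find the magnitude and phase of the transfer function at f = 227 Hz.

Step 1 — Angular frequency: ω = 2π·227 = 1426 rad/s.
Step 2 — Transfer function: H(jω) = jωL/(R + jωL).
Step 3 — Numerator jωL = j·2.853; denominator R + jωL = 60.5 + j2.853.
Step 4 — H = 0.002218 + j0.04705.
Step 5 — Magnitude: |H| = 0.0471 (-26.5 dB); phase: φ = 87.3°.

|H| = 0.0471 (-26.5 dB), φ = 87.3°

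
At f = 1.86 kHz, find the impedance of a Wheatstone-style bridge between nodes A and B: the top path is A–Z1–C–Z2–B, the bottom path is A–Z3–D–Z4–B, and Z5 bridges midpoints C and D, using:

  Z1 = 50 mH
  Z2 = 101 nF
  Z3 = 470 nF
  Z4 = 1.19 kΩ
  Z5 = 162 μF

Step 1 — Angular frequency: ω = 2π·f = 2π·1860 = 1.169e+04 rad/s.
Step 2 — Component impedances:
  Z1: Z = jωL = j·1.169e+04·0.05 = 0 + j584.3 Ω
  Z2: Z = 1/(jωC) = -j/(ω·C) = 0 - j847.2 Ω
  Z3: Z = 1/(jωC) = -j/(ω·C) = 0 - j182.1 Ω
  Z4: Z = R = 1190 Ω
  Z5: Z = 1/(jωC) = -j/(ω·C) = 0 - j0.5282 Ω
Step 3 — Bridge requires nodal analysis (the Z5 bridge couples midpoints C and D, so the two paths cannot be reduced to a simple series/parallel combination). Setting node B to ground and injecting 1 A at node A, the 3-node admittance system at A, C, D solves to V_A = Z_AB = 400.8 - j827.2 Ω = 919.2∠-64.1° Ω.

Z = 400.8 - j827.2 Ω = 919.2∠-64.1° Ω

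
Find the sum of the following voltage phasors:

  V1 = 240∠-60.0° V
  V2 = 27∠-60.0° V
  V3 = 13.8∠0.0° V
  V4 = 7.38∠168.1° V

Step 1 — Convert each phasor to rectangular form:
  V1 = 240·(cos(-60.0°) + j·sin(-60.0°)) = 120 - j207.8 V
  V2 = 27·(cos(-60.0°) + j·sin(-60.0°)) = 13.5 - j23.38 V
  V3 = 13.8·(cos(0.0°) + j·sin(0.0°)) = 13.8 V
  V4 = 7.38·(cos(168.1°) + j·sin(168.1°)) = -7.221 + j1.522 V
Step 2 — Sum components: V_total = 140.1 - j229.7 V.
Step 3 — Convert to polar: |V_total| = 269 V, ∠V_total = -58.6°.

V_total = 269∠-58.6° V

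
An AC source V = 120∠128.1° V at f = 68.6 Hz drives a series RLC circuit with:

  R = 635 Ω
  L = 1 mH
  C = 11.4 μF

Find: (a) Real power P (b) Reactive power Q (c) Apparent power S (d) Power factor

Step 1 — Angular frequency: ω = 2π·f = 2π·68.6 = 431 rad/s.
Step 2 — Component impedances:
  R: Z = R = 635 Ω
  L: Z = jωL = j·431·0.001 = 0 + j0.431 Ω
  C: Z = 1/(jωC) = -j/(ω·C) = 0 - j203.5 Ω
Step 3 — Series combination: Z_total = R + L + C = 635 - j203.1 Ω = 666.7∠-17.7° Ω.
Step 4 — Source phasor: V = 120∠128.1° V = -74.04 + j94.43 V.
Step 5 — Current: I = V / Z = -0.1489 + j0.1011 A = 0.18∠145.8° A.
Step 6 — Complex power: S = V·I* = 20.57 - j6.58 VA.
Step 7 — Real power: P = Re(S) = 20.57 W.
Step 8 — Reactive power: Q = Im(S) = -6.58 VAR.
Step 9 — Apparent power: |S| = 21.6 VA.
Step 10 — Power factor: PF = P/|S| = 0.9525 (leading).

(a) P = 20.57 W  (b) Q = -6.58 VAR  (c) S = 21.6 VA  (d) PF = 0.9525 (leading)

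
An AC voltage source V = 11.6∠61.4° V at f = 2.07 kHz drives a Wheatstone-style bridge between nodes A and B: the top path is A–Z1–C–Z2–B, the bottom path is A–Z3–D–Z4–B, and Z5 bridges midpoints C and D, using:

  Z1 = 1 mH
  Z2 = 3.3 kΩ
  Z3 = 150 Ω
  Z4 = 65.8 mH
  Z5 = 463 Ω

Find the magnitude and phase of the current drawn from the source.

Step 1 — Angular frequency: ω = 2π·f = 2π·2070 = 1.301e+04 rad/s.
Step 2 — Component impedances:
  Z1: Z = jωL = j·1.301e+04·0.001 = 0 + j13.01 Ω
  Z2: Z = R = 3300 Ω
  Z3: Z = R = 150 Ω
  Z4: Z = jωL = j·1.301e+04·0.0658 = 0 + j855.8 Ω
  Z5: Z = R = 463 Ω
Step 3 — Bridge requires nodal analysis (the Z5 bridge couples midpoints C and D, so the two paths cannot be reduced to a simple series/parallel combination). Setting node B to ground and injecting 1 A at node A, the 3-node admittance system at A, C, D solves to V_A = Z_AB = 296.9 + j753.5 Ω = 809.9∠68.5° Ω.
Step 4 — Source phasor: V = 11.6∠61.4° V = 5.553 + j10.18 V.
Step 5 — Ohm's law: I = V / Z_total = (5.553 + j10.18) / (296.9 + j753.5) = 0.01421 - j0.00177 A.
Step 6 — Convert to polar: |I| = 0.01432 A, ∠I = -7.1°.

I = 0.01432∠-7.1° A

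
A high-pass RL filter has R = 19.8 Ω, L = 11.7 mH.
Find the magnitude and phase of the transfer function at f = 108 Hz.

Step 1 — Angular frequency: ω = 2π·108 = 678.6 rad/s.
Step 2 — Transfer function: H(jω) = jωL/(R + jωL).
Step 3 — Numerator jωL = j·7.939; denominator R + jωL = 19.8 + j7.939.
Step 4 — H = 0.1385 + j0.3454.
Step 5 — Magnitude: |H| = 0.3722 (-8.6 dB); phase: φ = 68.2°.

|H| = 0.3722 (-8.6 dB), φ = 68.2°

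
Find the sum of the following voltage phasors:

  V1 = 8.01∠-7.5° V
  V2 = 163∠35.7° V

Step 1 — Convert each phasor to rectangular form:
  V1 = 8.01·(cos(-7.5°) + j·sin(-7.5°)) = 7.941 - j1.046 V
  V2 = 163·(cos(35.7°) + j·sin(35.7°)) = 132.4 + j95.12 V
Step 2 — Sum components: V_total = 140.3 + j94.07 V.
Step 3 — Convert to polar: |V_total| = 168.9 V, ∠V_total = 33.8°.

V_total = 168.9∠33.8° V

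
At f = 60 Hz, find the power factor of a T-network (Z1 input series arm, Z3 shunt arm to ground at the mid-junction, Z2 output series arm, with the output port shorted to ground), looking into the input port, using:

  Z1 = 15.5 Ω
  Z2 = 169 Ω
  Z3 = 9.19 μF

Step 1 — Angular frequency: ω = 2π·f = 2π·60 = 377 rad/s.
Step 2 — Component impedances:
  Z1: Z = R = 15.5 Ω
  Z2: Z = R = 169 Ω
  Z3: Z = 1/(jωC) = -j/(ω·C) = 0 - j288.6 Ω
Step 3 — With the output port shorted to ground, the output series arm Z2 runs from the junction to ground; the shunt arm Z3 also runs from the junction to ground. They appear in parallel: Z3 || Z2 = 125.9 - j73.69 Ω.
Step 4 — Series with input arm Z1: Z_in = Z1 + (Z3 || Z2) = 141.4 - j73.69 Ω = 159.4∠-27.5° Ω.
Step 5 — Power factor: PF = cos(φ) = Re(Z)/|Z| = 141.35/159.41 = 0.8867.
Step 6 — Type: Im(Z) = -73.69 ⇒ leading (phase φ = -27.5°).

PF = 0.8867 (leading, φ = -27.5°)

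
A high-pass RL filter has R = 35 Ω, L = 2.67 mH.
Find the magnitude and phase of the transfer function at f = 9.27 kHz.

Step 1 — Angular frequency: ω = 2π·9270 = 5.825e+04 rad/s.
Step 2 — Transfer function: H(jω) = jωL/(R + jωL).
Step 3 — Numerator jωL = j·155.5; denominator R + jωL = 35 + j155.5.
Step 4 — H = 0.9518 + j0.2142.
Step 5 — Magnitude: |H| = 0.9756 (-0.2 dB); phase: φ = 12.7°.

|H| = 0.9756 (-0.2 dB), φ = 12.7°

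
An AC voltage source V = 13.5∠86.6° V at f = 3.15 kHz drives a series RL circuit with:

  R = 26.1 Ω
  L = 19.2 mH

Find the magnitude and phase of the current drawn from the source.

Step 1 — Angular frequency: ω = 2π·f = 2π·3150 = 1.979e+04 rad/s.
Step 2 — Component impedances:
  R: Z = R = 26.1 Ω
  L: Z = jωL = j·1.979e+04·0.0192 = 0 + j380 Ω
Step 3 — Series combination: Z_total = R + L = 26.1 + j380 Ω = 380.9∠86.1° Ω.
Step 4 — Source phasor: V = 13.5∠86.6° V = 0.8006 + j13.48 V.
Step 5 — Ohm's law: I = V / Z_total = (0.8006 + j13.48) / (26.1 + j380) = 0.03544 + j0.0003273 A.
Step 6 — Convert to polar: |I| = 0.03544 A, ∠I = 0.5°.

I = 0.03544∠0.5° A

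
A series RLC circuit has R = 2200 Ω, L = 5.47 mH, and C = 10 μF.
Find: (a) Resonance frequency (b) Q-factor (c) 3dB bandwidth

Step 1 — Resonance: ω₀ = 1/√(LC) = 1/√(0.00547·1e-05) = 4276 rad/s.
Step 2 — f₀ = ω₀/(2π) = 680.5 Hz.
Step 3 — Series Q: Q = ω₀L/R = 4276·0.00547/2200 = 0.01063.
Step 4 — Bandwidth: Δω = ω₀/Q = 4.022e+05 rad/s; BW = Δω/(2π) = 6.401e+04 Hz.

(a) f₀ = 680.5 Hz  (b) Q = 0.01063  (c) BW = 6.401e+04 Hz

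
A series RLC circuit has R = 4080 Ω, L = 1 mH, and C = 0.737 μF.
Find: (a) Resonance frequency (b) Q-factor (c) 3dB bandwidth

Step 1 — Resonance condition Im(Z)=0 gives ω₀ = 1/√(LC).
Step 2 — ω₀ = 1/√(0.001·7.37e-07) = 3.684e+04 rad/s.
Step 3 — f₀ = ω₀/(2π) = 5863 Hz.
Step 4 — Series Q: Q = ω₀L/R = 3.684e+04·0.001/4080 = 0.009028.
Step 5 — 3dB bandwidth: Δω = ω₀/Q = 4.08e+06 rad/s; BW = Δω/(2π) = 6.494e+05 Hz.

(a) f₀ = 5863 Hz  (b) Q = 0.009028  (c) BW = 6.494e+05 Hz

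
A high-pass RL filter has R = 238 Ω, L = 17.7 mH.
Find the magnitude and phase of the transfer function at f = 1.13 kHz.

Step 1 — Angular frequency: ω = 2π·1130 = 7100 rad/s.
Step 2 — Transfer function: H(jω) = jωL/(R + jωL).
Step 3 — Numerator jωL = j·125.7; denominator R + jωL = 238 + j125.7.
Step 4 — H = 0.218 + j0.4129.
Step 5 — Magnitude: |H| = 0.4669 (-6.6 dB); phase: φ = 62.2°.

|H| = 0.4669 (-6.6 dB), φ = 62.2°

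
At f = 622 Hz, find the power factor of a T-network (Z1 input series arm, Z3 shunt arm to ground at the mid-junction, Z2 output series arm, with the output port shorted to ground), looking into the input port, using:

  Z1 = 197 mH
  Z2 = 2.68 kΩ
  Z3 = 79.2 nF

Step 1 — Angular frequency: ω = 2π·f = 2π·622 = 3908 rad/s.
Step 2 — Component impedances:
  Z1: Z = jωL = j·3908·0.197 = 0 + j769.9 Ω
  Z2: Z = R = 2680 Ω
  Z3: Z = 1/(jωC) = -j/(ω·C) = 0 - j3231 Ω
Step 3 — With the output port shorted to ground, the output series arm Z2 runs from the junction to ground; the shunt arm Z3 also runs from the junction to ground. They appear in parallel: Z3 || Z2 = 1588 - j1317 Ω.
Step 4 — Series with input arm Z1: Z_in = Z1 + (Z3 || Z2) = 1588 - j547 Ω = 1679∠-19.0° Ω.
Step 5 — Power factor: PF = cos(φ) = Re(Z)/|Z| = 1587.57/1679.17 = 0.9454.
Step 6 — Type: Im(Z) = -547 ⇒ leading (phase φ = -19.0°).

PF = 0.9454 (leading, φ = -19.0°)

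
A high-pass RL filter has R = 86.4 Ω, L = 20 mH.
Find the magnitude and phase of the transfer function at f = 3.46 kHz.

Step 1 — Angular frequency: ω = 2π·3460 = 2.174e+04 rad/s.
Step 2 — Transfer function: H(jω) = jωL/(R + jωL).
Step 3 — Numerator jωL = j·434.8; denominator R + jωL = 86.4 + j434.8.
Step 4 — H = 0.962 + j0.1912.
Step 5 — Magnitude: |H| = 0.9808 (-0.2 dB); phase: φ = 11.2°.

|H| = 0.9808 (-0.2 dB), φ = 11.2°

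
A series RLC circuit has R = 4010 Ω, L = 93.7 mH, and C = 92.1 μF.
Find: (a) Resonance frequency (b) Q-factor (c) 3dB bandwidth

Step 1 — Resonance condition Im(Z)=0 gives ω₀ = 1/√(LC).
Step 2 — ω₀ = 1/√(0.0937·9.21e-05) = 340.4 rad/s.
Step 3 — f₀ = ω₀/(2π) = 54.18 Hz.
Step 4 — Series Q: Q = ω₀L/R = 340.4·0.0937/4010 = 0.007954.
Step 5 — 3dB bandwidth: Δω = ω₀/Q = 4.28e+04 rad/s; BW = Δω/(2π) = 6811 Hz.

(a) f₀ = 54.18 Hz  (b) Q = 0.007954  (c) BW = 6811 Hz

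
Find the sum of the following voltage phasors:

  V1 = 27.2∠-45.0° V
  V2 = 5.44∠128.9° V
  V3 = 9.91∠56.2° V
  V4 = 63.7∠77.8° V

Step 1 — Convert each phasor to rectangular form:
  V1 = 27.2·(cos(-45.0°) + j·sin(-45.0°)) = 19.23 - j19.23 V
  V2 = 5.44·(cos(128.9°) + j·sin(128.9°)) = -3.416 + j4.234 V
  V3 = 9.91·(cos(56.2°) + j·sin(56.2°)) = 5.513 + j8.235 V
  V4 = 63.7·(cos(77.8°) + j·sin(77.8°)) = 13.46 + j62.26 V
Step 2 — Sum components: V_total = 34.79 + j55.5 V.
Step 3 — Convert to polar: |V_total| = 65.5 V, ∠V_total = 57.9°.

V_total = 65.5∠57.9° V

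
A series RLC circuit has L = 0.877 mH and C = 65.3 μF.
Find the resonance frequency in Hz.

Step 1 — Resonance condition Im(Z)=0 gives ω₀ = 1/√(LC).
Step 2 — ω₀ = 1/√(0.000877·6.53e-05) = 4179 rad/s.
Step 3 — f₀ = ω₀/(2π) = 665.1 Hz.

f₀ = 665.1 Hz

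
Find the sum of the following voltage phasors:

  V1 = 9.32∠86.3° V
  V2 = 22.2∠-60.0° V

Step 1 — Convert each phasor to rectangular form:
  V1 = 9.32·(cos(86.3°) + j·sin(86.3°)) = 0.6014 + j9.301 V
  V2 = 22.2·(cos(-60.0°) + j·sin(-60.0°)) = 11.1 - j19.23 V
Step 2 — Sum components: V_total = 11.7 - j9.925 V.
Step 3 — Convert to polar: |V_total| = 15.34 V, ∠V_total = -40.3°.

V_total = 15.34∠-40.3° V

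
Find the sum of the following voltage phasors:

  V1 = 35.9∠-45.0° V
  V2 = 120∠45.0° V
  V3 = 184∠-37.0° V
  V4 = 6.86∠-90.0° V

Step 1 — Convert each phasor to rectangular form:
  V1 = 35.9·(cos(-45.0°) + j·sin(-45.0°)) = 25.39 - j25.39 V
  V2 = 120·(cos(45.0°) + j·sin(45.0°)) = 84.85 + j84.85 V
  V3 = 184·(cos(-37.0°) + j·sin(-37.0°)) = 146.9 - j110.7 V
  V4 = 6.86·(cos(-90.0°) + j·sin(-90.0°)) = 0 - j6.86 V
Step 2 — Sum components: V_total = 257.2 - j58.13 V.
Step 3 — Convert to polar: |V_total| = 263.7 V, ∠V_total = -12.7°.

V_total = 263.7∠-12.7° V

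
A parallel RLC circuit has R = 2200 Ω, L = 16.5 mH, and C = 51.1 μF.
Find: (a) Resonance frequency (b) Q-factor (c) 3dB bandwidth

Step 1 — Resonance: ω₀ = 1/√(LC) = 1/√(0.0165·5.11e-05) = 1089 rad/s.
Step 2 — f₀ = ω₀/(2π) = 173.3 Hz.
Step 3 — Parallel Q: Q = R/(ω₀L) = 2200/(1089·0.0165) = 122.4.
Step 4 — Bandwidth: Δω = ω₀/Q = 8.895 rad/s; BW = Δω/(2π) = 1.416 Hz.

(a) f₀ = 173.3 Hz  (b) Q = 122.4  (c) BW = 1.416 Hz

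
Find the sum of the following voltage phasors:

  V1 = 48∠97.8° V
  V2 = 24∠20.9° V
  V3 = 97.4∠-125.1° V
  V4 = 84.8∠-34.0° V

Step 1 — Convert each phasor to rectangular form:
  V1 = 48·(cos(97.8°) + j·sin(97.8°)) = -6.514 + j47.56 V
  V2 = 24·(cos(20.9°) + j·sin(20.9°)) = 22.42 + j8.562 V
  V3 = 97.4·(cos(-125.1°) + j·sin(-125.1°)) = -56.01 - j79.69 V
  V4 = 84.8·(cos(-34.0°) + j·sin(-34.0°)) = 70.3 - j47.42 V
Step 2 — Sum components: V_total = 30.2 - j70.99 V.
Step 3 — Convert to polar: |V_total| = 77.15 V, ∠V_total = -67.0°.

V_total = 77.15∠-67.0° V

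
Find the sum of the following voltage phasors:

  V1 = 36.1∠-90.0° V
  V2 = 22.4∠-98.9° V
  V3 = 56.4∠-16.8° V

Step 1 — Convert each phasor to rectangular form:
  V1 = 36.1·(cos(-90.0°) + j·sin(-90.0°)) = 0 - j36.1 V
  V2 = 22.4·(cos(-98.9°) + j·sin(-98.9°)) = -3.466 - j22.13 V
  V3 = 56.4·(cos(-16.8°) + j·sin(-16.8°)) = 53.99 - j16.3 V
Step 2 — Sum components: V_total = 50.53 - j74.53 V.
Step 3 — Convert to polar: |V_total| = 90.04 V, ∠V_total = -55.9°.

V_total = 90.04∠-55.9° V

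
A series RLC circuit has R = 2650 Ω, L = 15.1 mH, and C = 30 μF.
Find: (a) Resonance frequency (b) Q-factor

Step 1 — Resonance condition Im(Z)=0 gives ω₀ = 1/√(LC).
Step 2 — ω₀ = 1/√(0.0151·3e-05) = 1486 rad/s.
Step 3 — f₀ = ω₀/(2π) = 236.5 Hz.
Step 4 — Series Q: Q = ω₀L/R = 1486·0.0151/2650 = 0.008466.

(a) f₀ = 236.5 Hz  (b) Q = 0.008466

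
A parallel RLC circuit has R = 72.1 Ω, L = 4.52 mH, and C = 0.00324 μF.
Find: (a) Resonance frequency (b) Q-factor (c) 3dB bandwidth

Step 1 — Resonance: ω₀ = 1/√(LC) = 1/√(0.00452·3.24e-09) = 2.613e+05 rad/s.
Step 2 — f₀ = ω₀/(2π) = 4.159e+04 Hz.
Step 3 — Parallel Q: Q = R/(ω₀L) = 72.1/(2.613e+05·0.00452) = 0.06104.
Step 4 — Bandwidth: Δω = ω₀/Q = 4.281e+06 rad/s; BW = Δω/(2π) = 6.813e+05 Hz.

(a) f₀ = 4.159e+04 Hz  (b) Q = 0.06104  (c) BW = 6.813e+05 Hz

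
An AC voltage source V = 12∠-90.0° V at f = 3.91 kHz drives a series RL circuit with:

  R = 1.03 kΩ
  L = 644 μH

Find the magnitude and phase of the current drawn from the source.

Step 1 — Angular frequency: ω = 2π·f = 2π·3910 = 2.457e+04 rad/s.
Step 2 — Component impedances:
  R: Z = R = 1030 Ω
  L: Z = jωL = j·2.457e+04·0.000644 = 0 + j15.82 Ω
Step 3 — Series combination: Z_total = R + L = 1030 + j15.82 Ω = 1030∠0.9° Ω.
Step 4 — Source phasor: V = 12∠-90.0° V = 0 - j12 V.
Step 5 — Ohm's law: I = V / Z_total = (0 - j12) / (1030 + j15.82) = -0.0001789 - j0.01165 A.
Step 6 — Convert to polar: |I| = 0.01165 A, ∠I = -90.9°.

I = 0.01165∠-90.9° A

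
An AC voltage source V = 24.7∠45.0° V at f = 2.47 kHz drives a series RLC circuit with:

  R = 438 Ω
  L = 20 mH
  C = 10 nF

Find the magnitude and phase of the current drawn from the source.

Step 1 — Angular frequency: ω = 2π·f = 2π·2470 = 1.552e+04 rad/s.
Step 2 — Component impedances:
  R: Z = R = 438 Ω
  L: Z = jωL = j·1.552e+04·0.02 = 0 + j310.4 Ω
  C: Z = 1/(jωC) = -j/(ω·C) = 0 - j6444 Ω
Step 3 — Series combination: Z_total = R + L + C = 438 - j6133 Ω = 6149∠-85.9° Ω.
Step 4 — Source phasor: V = 24.7∠45.0° V = 17.47 + j17.47 V.
Step 5 — Ohm's law: I = V / Z_total = (17.47 + j17.47) / (438 - j6133) = -0.002631 + j0.003036 A.
Step 6 — Convert to polar: |I| = 0.004017 A, ∠I = 130.9°.

I = 0.004017∠130.9° A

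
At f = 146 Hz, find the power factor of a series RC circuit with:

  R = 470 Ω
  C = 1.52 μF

Step 1 — Angular frequency: ω = 2π·f = 2π·146 = 917.3 rad/s.
Step 2 — Component impedances:
  R: Z = R = 470 Ω
  C: Z = 1/(jωC) = -j/(ω·C) = 0 - j717.2 Ω
Step 3 — Series combination: Z_total = R + C = 470 - j717.2 Ω = 857.5∠-56.8° Ω.
Step 4 — Power factor: PF = cos(φ) = Re(Z)/|Z| = 470/857.5 = 0.5481.
Step 5 — Type: Im(Z) = -717.2 ⇒ leading (phase φ = -56.8°).

PF = 0.5481 (leading, φ = -56.8°)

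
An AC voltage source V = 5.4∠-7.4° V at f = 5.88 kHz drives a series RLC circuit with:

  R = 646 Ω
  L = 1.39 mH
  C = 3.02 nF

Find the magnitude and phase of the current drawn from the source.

Step 1 — Angular frequency: ω = 2π·f = 2π·5880 = 3.695e+04 rad/s.
Step 2 — Component impedances:
  R: Z = R = 646 Ω
  L: Z = jωL = j·3.695e+04·0.00139 = 0 + j51.35 Ω
  C: Z = 1/(jωC) = -j/(ω·C) = 0 - j8963 Ω
Step 3 — Series combination: Z_total = R + L + C = 646 - j8911 Ω = 8935∠-85.9° Ω.
Step 4 — Source phasor: V = 5.4∠-7.4° V = 5.355 - j0.6955 V.
Step 5 — Ohm's law: I = V / Z_total = (5.355 - j0.6955) / (646 - j8911) = 0.000121 + j0.0005922 A.
Step 6 — Convert to polar: |I| = 0.0006044 A, ∠I = 78.5°.

I = 0.0006044∠78.5° A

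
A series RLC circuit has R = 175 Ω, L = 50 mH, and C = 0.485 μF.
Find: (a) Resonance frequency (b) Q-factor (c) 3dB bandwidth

Step 1 — Resonance: ω₀ = 1/√(LC) = 1/√(0.05·4.85e-07) = 6422 rad/s.
Step 2 — f₀ = ω₀/(2π) = 1022 Hz.
Step 3 — Series Q: Q = ω₀L/R = 6422·0.05/175 = 1.835.
Step 4 — Bandwidth: Δω = ω₀/Q = 3500 rad/s; BW = Δω/(2π) = 557 Hz.

(a) f₀ = 1022 Hz  (b) Q = 1.835  (c) BW = 557 Hz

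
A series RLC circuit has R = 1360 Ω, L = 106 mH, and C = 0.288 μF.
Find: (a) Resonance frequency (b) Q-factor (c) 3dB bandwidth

Step 1 — Resonance condition Im(Z)=0 gives ω₀ = 1/√(LC).
Step 2 — ω₀ = 1/√(0.106·2.88e-07) = 5723 rad/s.
Step 3 — f₀ = ω₀/(2π) = 910.9 Hz.
Step 4 — Series Q: Q = ω₀L/R = 5723·0.106/1360 = 0.4461.
Step 5 — 3dB bandwidth: Δω = ω₀/Q = 1.283e+04 rad/s; BW = Δω/(2π) = 2042 Hz.

(a) f₀ = 910.9 Hz  (b) Q = 0.4461  (c) BW = 2042 Hz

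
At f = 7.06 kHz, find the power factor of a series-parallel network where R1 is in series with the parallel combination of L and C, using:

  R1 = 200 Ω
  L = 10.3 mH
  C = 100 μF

Step 1 — Angular frequency: ω = 2π·f = 2π·7060 = 4.436e+04 rad/s.
Step 2 — Component impedances:
  R1: Z = R = 200 Ω
  L: Z = jωL = j·4.436e+04·0.0103 = 0 + j456.9 Ω
  C: Z = 1/(jωC) = -j/(ω·C) = 0 - j0.2254 Ω
Step 3 — Parallel branch: L || C = 1/(1/L + 1/C) = 0 - j0.2255 Ω.
Step 4 — Series with R1: Z_total = R1 + (L || C) = 200 - j0.2255 Ω = 200∠-0.1° Ω.
Step 5 — Power factor: PF = cos(φ) = Re(Z)/|Z| = 200/200 = 1.
Step 6 — Type: Im(Z) = -0.2255 ⇒ leading (phase φ = -0.1°).

PF = 1 (leading, φ = -0.1°)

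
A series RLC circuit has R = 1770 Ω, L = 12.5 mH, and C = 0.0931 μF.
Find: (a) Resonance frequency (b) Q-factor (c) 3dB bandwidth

Step 1 — Resonance condition Im(Z)=0 gives ω₀ = 1/√(LC).
Step 2 — ω₀ = 1/√(0.0125·9.31e-08) = 2.931e+04 rad/s.
Step 3 — f₀ = ω₀/(2π) = 4665 Hz.
Step 4 — Series Q: Q = ω₀L/R = 2.931e+04·0.0125/1770 = 0.207.
Step 5 — 3dB bandwidth: Δω = ω₀/Q = 1.416e+05 rad/s; BW = Δω/(2π) = 2.254e+04 Hz.

(a) f₀ = 4665 Hz  (b) Q = 0.207  (c) BW = 2.254e+04 Hz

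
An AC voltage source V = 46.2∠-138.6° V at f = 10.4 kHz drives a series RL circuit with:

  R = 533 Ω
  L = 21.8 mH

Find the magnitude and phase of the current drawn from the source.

Step 1 — Angular frequency: ω = 2π·f = 2π·1.04e+04 = 6.535e+04 rad/s.
Step 2 — Component impedances:
  R: Z = R = 533 Ω
  L: Z = jωL = j·6.535e+04·0.0218 = 0 + j1425 Ω
Step 3 — Series combination: Z_total = R + L = 533 + j1425 Ω = 1521∠69.5° Ω.
Step 4 — Source phasor: V = 46.2∠-138.6° V = -34.66 - j30.55 V.
Step 5 — Ohm's law: I = V / Z_total = (-34.66 - j30.55) / (533 + j1425) = -0.0268 + j0.0143 A.
Step 6 — Convert to polar: |I| = 0.03038 A, ∠I = 151.9°.

I = 0.03038∠151.9° A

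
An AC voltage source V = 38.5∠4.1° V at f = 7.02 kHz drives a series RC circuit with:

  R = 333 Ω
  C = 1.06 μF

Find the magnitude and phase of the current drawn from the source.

Step 1 — Angular frequency: ω = 2π·f = 2π·7020 = 4.411e+04 rad/s.
Step 2 — Component impedances:
  R: Z = R = 333 Ω
  C: Z = 1/(jωC) = -j/(ω·C) = 0 - j21.39 Ω
Step 3 — Series combination: Z_total = R + C = 333 - j21.39 Ω = 333.7∠-3.7° Ω.
Step 4 — Source phasor: V = 38.5∠4.1° V = 38.4 + j2.753 V.
Step 5 — Ohm's law: I = V / Z_total = (38.4 + j2.753) / (333 - j21.39) = 0.1143 + j0.01561 A.
Step 6 — Convert to polar: |I| = 0.1154 A, ∠I = 7.8°.

I = 0.1154∠7.8° A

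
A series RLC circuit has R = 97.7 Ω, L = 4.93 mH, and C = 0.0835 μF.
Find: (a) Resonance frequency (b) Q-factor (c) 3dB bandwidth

Step 1 — Resonance: ω₀ = 1/√(LC) = 1/√(0.00493·8.35e-08) = 4.929e+04 rad/s.
Step 2 — f₀ = ω₀/(2π) = 7844 Hz.
Step 3 — Series Q: Q = ω₀L/R = 4.929e+04·0.00493/97.7 = 2.487.
Step 4 — Bandwidth: Δω = ω₀/Q = 1.982e+04 rad/s; BW = Δω/(2π) = 3154 Hz.

(a) f₀ = 7844 Hz  (b) Q = 2.487  (c) BW = 3154 Hz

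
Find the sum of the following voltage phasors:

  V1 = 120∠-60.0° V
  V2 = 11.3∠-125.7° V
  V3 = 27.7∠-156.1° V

Step 1 — Convert each phasor to rectangular form:
  V1 = 120·(cos(-60.0°) + j·sin(-60.0°)) = 60 - j103.9 V
  V2 = 11.3·(cos(-125.7°) + j·sin(-125.7°)) = -6.594 - j9.177 V
  V3 = 27.7·(cos(-156.1°) + j·sin(-156.1°)) = -25.32 - j11.22 V
Step 2 — Sum components: V_total = 28.08 - j124.3 V.
Step 3 — Convert to polar: |V_total| = 127.5 V, ∠V_total = -77.3°.

V_total = 127.5∠-77.3° V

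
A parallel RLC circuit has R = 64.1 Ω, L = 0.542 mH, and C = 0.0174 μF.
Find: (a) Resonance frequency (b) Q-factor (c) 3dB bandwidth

Step 1 — Resonance: ω₀ = 1/√(LC) = 1/√(0.000542·1.74e-08) = 3.256e+05 rad/s.
Step 2 — f₀ = ω₀/(2π) = 5.183e+04 Hz.
Step 3 — Parallel Q: Q = R/(ω₀L) = 64.1/(3.256e+05·0.000542) = 0.3632.
Step 4 — Bandwidth: Δω = ω₀/Q = 8.966e+05 rad/s; BW = Δω/(2π) = 1.427e+05 Hz.

(a) f₀ = 5.183e+04 Hz  (b) Q = 0.3632  (c) BW = 1.427e+05 Hz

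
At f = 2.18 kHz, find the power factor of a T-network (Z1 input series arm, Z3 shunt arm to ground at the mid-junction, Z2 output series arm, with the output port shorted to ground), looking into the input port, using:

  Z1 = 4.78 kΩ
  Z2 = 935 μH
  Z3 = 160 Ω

Step 1 — Angular frequency: ω = 2π·f = 2π·2180 = 1.37e+04 rad/s.
Step 2 — Component impedances:
  Z1: Z = R = 4780 Ω
  Z2: Z = jωL = j·1.37e+04·0.000935 = 0 + j12.81 Ω
  Z3: Z = R = 160 Ω
Step 3 — With the output port shorted to ground, the output series arm Z2 runs from the junction to ground; the shunt arm Z3 also runs from the junction to ground. They appear in parallel: Z3 || Z2 = 1.019 + j12.73 Ω.
Step 4 — Series with input arm Z1: Z_in = Z1 + (Z3 || Z2) = 4781 + j12.73 Ω = 4781∠0.2° Ω.
Step 5 — Power factor: PF = cos(φ) = Re(Z)/|Z| = 4781/4781 = 1.
Step 6 — Type: Im(Z) = 12.73 ⇒ lagging (phase φ = 0.2°).

PF = 1 (lagging, φ = 0.2°)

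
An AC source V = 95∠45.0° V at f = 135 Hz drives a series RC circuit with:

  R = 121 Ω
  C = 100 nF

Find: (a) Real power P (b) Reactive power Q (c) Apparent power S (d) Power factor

Step 1 — Angular frequency: ω = 2π·f = 2π·135 = 848.2 rad/s.
Step 2 — Component impedances:
  R: Z = R = 121 Ω
  C: Z = 1/(jωC) = -j/(ω·C) = 0 - j1.179e+04 Ω
Step 3 — Series combination: Z_total = R + C = 121 - j1.179e+04 Ω = 1.179e+04∠-89.4° Ω.
Step 4 — Source phasor: V = 95∠45.0° V = 67.18 + j67.18 V.
Step 5 — Current: I = V / Z = -0.005639 + j0.005756 A = 0.008058∠134.4° A.
Step 6 — Complex power: S = V·I* = 0.007856 - j0.7654 VA.
Step 7 — Real power: P = Re(S) = 0.007856 W.
Step 8 — Reactive power: Q = Im(S) = -0.7654 VAR.
Step 9 — Apparent power: |S| = 0.7655 VA.
Step 10 — Power factor: PF = P/|S| = 0.01026 (leading).

(a) P = 0.007856 W  (b) Q = -0.7654 VAR  (c) S = 0.7655 VA  (d) PF = 0.01026 (leading)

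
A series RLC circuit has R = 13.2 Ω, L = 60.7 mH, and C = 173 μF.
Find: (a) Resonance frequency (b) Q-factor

Step 1 — Resonance condition Im(Z)=0 gives ω₀ = 1/√(LC).
Step 2 — ω₀ = 1/√(0.0607·0.000173) = 308.6 rad/s.
Step 3 — f₀ = ω₀/(2π) = 49.11 Hz.
Step 4 — Series Q: Q = ω₀L/R = 308.6·0.0607/13.2 = 1.419.

(a) f₀ = 49.11 Hz  (b) Q = 1.419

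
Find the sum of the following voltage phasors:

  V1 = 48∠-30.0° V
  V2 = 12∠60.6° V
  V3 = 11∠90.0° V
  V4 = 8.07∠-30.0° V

Step 1 — Convert each phasor to rectangular form:
  V1 = 48·(cos(-30.0°) + j·sin(-30.0°)) = 41.57 - j24 V
  V2 = 12·(cos(60.6°) + j·sin(60.6°)) = 5.891 + j10.45 V
  V3 = 11·(cos(90.0°) + j·sin(90.0°)) = 0 + j11 V
  V4 = 8.07·(cos(-30.0°) + j·sin(-30.0°)) = 6.989 - j4.035 V
Step 2 — Sum components: V_total = 54.45 - j6.58 V.
Step 3 — Convert to polar: |V_total| = 54.85 V, ∠V_total = -6.9°.

V_total = 54.85∠-6.9° V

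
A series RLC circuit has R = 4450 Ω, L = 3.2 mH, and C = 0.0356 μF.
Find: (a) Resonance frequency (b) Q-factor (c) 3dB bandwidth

Step 1 — Resonance: ω₀ = 1/√(LC) = 1/√(0.0032·3.56e-08) = 9.369e+04 rad/s.
Step 2 — f₀ = ω₀/(2π) = 1.491e+04 Hz.
Step 3 — Series Q: Q = ω₀L/R = 9.369e+04·0.0032/4450 = 0.06737.
Step 4 — Bandwidth: Δω = ω₀/Q = 1.391e+06 rad/s; BW = Δω/(2π) = 2.213e+05 Hz.

(a) f₀ = 1.491e+04 Hz  (b) Q = 0.06737  (c) BW = 2.213e+05 Hz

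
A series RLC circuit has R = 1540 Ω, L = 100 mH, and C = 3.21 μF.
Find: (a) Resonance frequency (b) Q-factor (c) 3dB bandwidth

Step 1 — Resonance condition Im(Z)=0 gives ω₀ = 1/√(LC).
Step 2 — ω₀ = 1/√(0.1·3.21e-06) = 1765 rad/s.
Step 3 — f₀ = ω₀/(2π) = 280.9 Hz.
Step 4 — Series Q: Q = ω₀L/R = 1765·0.1/1540 = 0.1146.
Step 5 — 3dB bandwidth: Δω = ω₀/Q = 1.54e+04 rad/s; BW = Δω/(2π) = 2451 Hz.

(a) f₀ = 280.9 Hz  (b) Q = 0.1146  (c) BW = 2451 Hz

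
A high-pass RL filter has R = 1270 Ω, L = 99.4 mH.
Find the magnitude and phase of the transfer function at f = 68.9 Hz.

Step 1 — Angular frequency: ω = 2π·68.9 = 432.9 rad/s.
Step 2 — Transfer function: H(jω) = jωL/(R + jωL).
Step 3 — Numerator jωL = j·43.03; denominator R + jωL = 1270 + j43.03.
Step 4 — H = 0.001147 + j0.03384.
Step 5 — Magnitude: |H| = 0.03386 (-29.4 dB); phase: φ = 88.1°.

|H| = 0.03386 (-29.4 dB), φ = 88.1°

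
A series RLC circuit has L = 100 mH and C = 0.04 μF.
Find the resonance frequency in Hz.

Step 1 — Resonance condition Im(Z)=0 gives ω₀ = 1/√(LC).
Step 2 — ω₀ = 1/√(0.1·4e-08) = 1.581e+04 rad/s.
Step 3 — f₀ = ω₀/(2π) = 2516 Hz.

f₀ = 2516 Hz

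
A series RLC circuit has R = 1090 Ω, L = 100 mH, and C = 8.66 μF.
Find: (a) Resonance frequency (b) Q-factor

Step 1 — Resonance condition Im(Z)=0 gives ω₀ = 1/√(LC).
Step 2 — ω₀ = 1/√(0.1·8.66e-06) = 1075 rad/s.
Step 3 — f₀ = ω₀/(2π) = 171 Hz.
Step 4 — Series Q: Q = ω₀L/R = 1075·0.1/1090 = 0.09859.

(a) f₀ = 171 Hz  (b) Q = 0.09859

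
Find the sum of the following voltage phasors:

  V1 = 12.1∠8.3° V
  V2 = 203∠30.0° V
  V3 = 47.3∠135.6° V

Step 1 — Convert each phasor to rectangular form:
  V1 = 12.1·(cos(8.3°) + j·sin(8.3°)) = 11.97 + j1.747 V
  V2 = 203·(cos(30.0°) + j·sin(30.0°)) = 175.8 + j101.5 V
  V3 = 47.3·(cos(135.6°) + j·sin(135.6°)) = -33.79 + j33.09 V
Step 2 — Sum components: V_total = 154 + j136.3 V.
Step 3 — Convert to polar: |V_total| = 205.7 V, ∠V_total = 41.5°.

V_total = 205.7∠41.5° V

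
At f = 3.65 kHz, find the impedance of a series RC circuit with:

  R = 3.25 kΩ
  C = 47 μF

Step 1 — Angular frequency: ω = 2π·f = 2π·3650 = 2.293e+04 rad/s.
Step 2 — Component impedances:
  R: Z = R = 3250 Ω
  C: Z = 1/(jωC) = -j/(ω·C) = 0 - j0.9277 Ω
Step 3 — Series combination: Z_total = R + C = 3250 - j0.9277 Ω = 3250∠-0.0° Ω.

Z = 3250 - j0.9277 Ω = 3250∠-0.0° Ω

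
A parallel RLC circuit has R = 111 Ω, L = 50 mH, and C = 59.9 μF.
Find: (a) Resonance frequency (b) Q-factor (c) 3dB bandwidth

Step 1 — Resonance: ω₀ = 1/√(LC) = 1/√(0.05·5.99e-05) = 577.8 rad/s.
Step 2 — f₀ = ω₀/(2π) = 91.96 Hz.
Step 3 — Parallel Q: Q = R/(ω₀L) = 111/(577.8·0.05) = 3.842.
Step 4 — Bandwidth: Δω = ω₀/Q = 150.4 rad/s; BW = Δω/(2π) = 23.94 Hz.

(a) f₀ = 91.96 Hz  (b) Q = 3.842  (c) BW = 23.94 Hz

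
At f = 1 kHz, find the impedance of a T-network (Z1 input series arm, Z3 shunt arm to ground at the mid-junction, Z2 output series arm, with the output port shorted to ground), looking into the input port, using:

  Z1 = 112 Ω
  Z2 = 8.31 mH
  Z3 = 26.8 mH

Step 1 — Angular frequency: ω = 2π·f = 2π·1000 = 6283 rad/s.
Step 2 — Component impedances:
  Z1: Z = R = 112 Ω
  Z2: Z = jωL = j·6283·0.00831 = 0 + j52.21 Ω
  Z3: Z = jωL = j·6283·0.0268 = 0 + j168.4 Ω
Step 3 — With the output port shorted to ground, the output series arm Z2 runs from the junction to ground; the shunt arm Z3 also runs from the junction to ground. They appear in parallel: Z3 || Z2 = 0 + j39.86 Ω.
Step 4 — Series with input arm Z1: Z_in = Z1 + (Z3 || Z2) = 112 + j39.86 Ω = 118.9∠19.6° Ω.

Z = 112 + j39.86 Ω = 118.9∠19.6° Ω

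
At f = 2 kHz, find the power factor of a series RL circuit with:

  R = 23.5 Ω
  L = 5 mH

Step 1 — Angular frequency: ω = 2π·f = 2π·2000 = 1.257e+04 rad/s.
Step 2 — Component impedances:
  R: Z = R = 23.5 Ω
  L: Z = jωL = j·1.257e+04·0.005 = 0 + j62.83 Ω
Step 3 — Series combination: Z_total = R + L = 23.5 + j62.83 Ω = 67.08∠69.5° Ω.
Step 4 — Power factor: PF = cos(φ) = Re(Z)/|Z| = 23.5/67.08 = 0.3503.
Step 5 — Type: Im(Z) = 62.83 ⇒ lagging (phase φ = 69.5°).

PF = 0.3503 (lagging, φ = 69.5°)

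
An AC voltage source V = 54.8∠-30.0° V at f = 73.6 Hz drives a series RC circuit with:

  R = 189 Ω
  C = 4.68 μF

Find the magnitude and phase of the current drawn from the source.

Step 1 — Angular frequency: ω = 2π·f = 2π·73.6 = 462.4 rad/s.
Step 2 — Component impedances:
  R: Z = R = 189 Ω
  C: Z = 1/(jωC) = -j/(ω·C) = 0 - j462.1 Ω
Step 3 — Series combination: Z_total = R + C = 189 - j462.1 Ω = 499.2∠-67.8° Ω.
Step 4 — Source phasor: V = 54.8∠-30.0° V = 47.46 - j27.4 V.
Step 5 — Ohm's law: I = V / Z_total = (47.46 - j27.4) / (189 - j462.1) = 0.08679 + j0.06721 A.
Step 6 — Convert to polar: |I| = 0.1098 A, ∠I = 37.8°.

I = 0.1098∠37.8° A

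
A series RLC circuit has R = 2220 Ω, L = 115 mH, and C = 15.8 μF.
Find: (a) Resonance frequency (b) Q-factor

Step 1 — Resonance condition Im(Z)=0 gives ω₀ = 1/√(LC).
Step 2 — ω₀ = 1/√(0.115·1.58e-05) = 741.9 rad/s.
Step 3 — f₀ = ω₀/(2π) = 118.1 Hz.
Step 4 — Series Q: Q = ω₀L/R = 741.9·0.115/2220 = 0.03843.

(a) f₀ = 118.1 Hz  (b) Q = 0.03843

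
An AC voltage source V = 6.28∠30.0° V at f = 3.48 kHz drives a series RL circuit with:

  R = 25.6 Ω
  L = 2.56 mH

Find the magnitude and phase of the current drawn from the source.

Step 1 — Angular frequency: ω = 2π·f = 2π·3480 = 2.187e+04 rad/s.
Step 2 — Component impedances:
  R: Z = R = 25.6 Ω
  L: Z = jωL = j·2.187e+04·0.00256 = 0 + j55.98 Ω
Step 3 — Series combination: Z_total = R + L = 25.6 + j55.98 Ω = 61.55∠65.4° Ω.
Step 4 — Source phasor: V = 6.28∠30.0° V = 5.439 + j3.14 V.
Step 5 — Ohm's law: I = V / Z_total = (5.439 + j3.14) / (25.6 + j55.98) = 0.08314 - j0.05914 A.
Step 6 — Convert to polar: |I| = 0.102 A, ∠I = -35.4°.

I = 0.102∠-35.4° A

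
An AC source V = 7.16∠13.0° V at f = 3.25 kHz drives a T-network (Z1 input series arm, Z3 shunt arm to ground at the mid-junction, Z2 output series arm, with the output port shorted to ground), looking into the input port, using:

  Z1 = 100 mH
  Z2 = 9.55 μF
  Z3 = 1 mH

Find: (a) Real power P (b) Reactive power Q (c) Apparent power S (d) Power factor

Step 1 — Angular frequency: ω = 2π·f = 2π·3250 = 2.042e+04 rad/s.
Step 2 — Component impedances:
  Z1: Z = jωL = j·2.042e+04·0.1 = 0 + j2042 Ω
  Z2: Z = 1/(jωC) = -j/(ω·C) = 0 - j5.128 Ω
  Z3: Z = jωL = j·2.042e+04·0.001 = 0 + j20.42 Ω
Step 3 — With the output port shorted to ground, the output series arm Z2 runs from the junction to ground; the shunt arm Z3 also runs from the junction to ground. They appear in parallel: Z3 || Z2 = 0 - j6.847 Ω.
Step 4 — Series with input arm Z1: Z_in = Z1 + (Z3 || Z2) = 0 + j2035 Ω = 2035∠90.0° Ω.
Step 5 — Source phasor: V = 7.16∠13.0° V = 6.976 + j1.611 V.
Step 6 — Current: I = V / Z = 0.0007914 - j0.003428 A = 0.003518∠-77.0° A.
Step 7 — Complex power: S = V·I* = 0 + j0.02519 VA.
Step 8 — Real power: P = Re(S) = 0 W.
Step 9 — Reactive power: Q = Im(S) = 0.02519 VAR.
Step 10 — Apparent power: |S| = 0.02519 VA.
Step 11 — Power factor: PF = P/|S| = 0 (lagging).

(a) P = 0 W  (b) Q = 0.02519 VAR  (c) S = 0.02519 VA  (d) PF = 0 (lagging)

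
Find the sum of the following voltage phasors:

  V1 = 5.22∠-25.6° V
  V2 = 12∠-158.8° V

Step 1 — Convert each phasor to rectangular form:
  V1 = 5.22·(cos(-25.6°) + j·sin(-25.6°)) = 4.708 - j2.255 V
  V2 = 12·(cos(-158.8°) + j·sin(-158.8°)) = -11.19 - j4.339 V
Step 2 — Sum components: V_total = -6.48 - j6.595 V.
Step 3 — Convert to polar: |V_total| = 9.246 V, ∠V_total = -134.5°.

V_total = 9.246∠-134.5° V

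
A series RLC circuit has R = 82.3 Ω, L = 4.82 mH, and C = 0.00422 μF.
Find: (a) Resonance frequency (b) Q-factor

Step 1 — Resonance condition Im(Z)=0 gives ω₀ = 1/√(LC).
Step 2 — ω₀ = 1/√(0.00482·4.22e-09) = 2.217e+05 rad/s.
Step 3 — f₀ = ω₀/(2π) = 3.529e+04 Hz.
Step 4 — Series Q: Q = ω₀L/R = 2.217e+05·0.00482/82.3 = 12.99.

(a) f₀ = 3.529e+04 Hz  (b) Q = 12.99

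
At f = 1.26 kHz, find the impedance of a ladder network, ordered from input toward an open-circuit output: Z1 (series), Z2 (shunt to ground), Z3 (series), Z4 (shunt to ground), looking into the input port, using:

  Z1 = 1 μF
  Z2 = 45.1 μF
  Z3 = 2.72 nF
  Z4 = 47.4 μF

Step 1 — Angular frequency: ω = 2π·f = 2π·1260 = 7917 rad/s.
Step 2 — Component impedances:
  Z1: Z = 1/(jωC) = -j/(ω·C) = 0 - j126.3 Ω
  Z2: Z = 1/(jωC) = -j/(ω·C) = 0 - j2.801 Ω
  Z3: Z = 1/(jωC) = -j/(ω·C) = 0 - j4.644e+04 Ω
  Z4: Z = 1/(jωC) = -j/(ω·C) = 0 - j2.665 Ω
Step 3 — Ladder network (open output): work backward from the far end, alternating series and parallel combinations. Z_in = 0 - j129.1 Ω = 129.1∠-90.0° Ω.

Z = 0 - j129.1 Ω = 129.1∠-90.0° Ω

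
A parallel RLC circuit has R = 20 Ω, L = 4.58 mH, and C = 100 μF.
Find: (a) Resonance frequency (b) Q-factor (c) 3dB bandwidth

Step 1 — Resonance: ω₀ = 1/√(LC) = 1/√(0.00458·0.0001) = 1478 rad/s.
Step 2 — f₀ = ω₀/(2π) = 235.2 Hz.
Step 3 — Parallel Q: Q = R/(ω₀L) = 20/(1478·0.00458) = 2.955.
Step 4 — Bandwidth: Δω = ω₀/Q = 500 rad/s; BW = Δω/(2π) = 79.58 Hz.

(a) f₀ = 235.2 Hz  (b) Q = 2.955  (c) BW = 79.58 Hz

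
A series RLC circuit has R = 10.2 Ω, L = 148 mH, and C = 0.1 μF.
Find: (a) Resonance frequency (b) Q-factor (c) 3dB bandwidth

Step 1 — Resonance: ω₀ = 1/√(LC) = 1/√(0.148·1e-07) = 8220 rad/s.
Step 2 — f₀ = ω₀/(2π) = 1308 Hz.
Step 3 — Series Q: Q = ω₀L/R = 8220·0.148/10.2 = 119.3.
Step 4 — Bandwidth: Δω = ω₀/Q = 68.92 rad/s; BW = Δω/(2π) = 10.97 Hz.

(a) f₀ = 1308 Hz  (b) Q = 119.3  (c) BW = 10.97 Hz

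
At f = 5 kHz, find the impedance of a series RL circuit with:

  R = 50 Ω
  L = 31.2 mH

Step 1 — Angular frequency: ω = 2π·f = 2π·5000 = 3.142e+04 rad/s.
Step 2 — Component impedances:
  R: Z = R = 50 Ω
  L: Z = jωL = j·3.142e+04·0.0312 = 0 + j980.2 Ω
Step 3 — Series combination: Z_total = R + L = 50 + j980.2 Ω = 981.5∠87.1° Ω.

Z = 50 + j980.2 Ω = 981.5∠87.1° Ω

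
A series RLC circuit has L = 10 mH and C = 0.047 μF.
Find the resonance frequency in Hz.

Step 1 — Resonance condition Im(Z)=0 gives ω₀ = 1/√(LC).
Step 2 — ω₀ = 1/√(0.01·4.7e-08) = 4.613e+04 rad/s.
Step 3 — f₀ = ω₀/(2π) = 7341 Hz.

f₀ = 7341 Hz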